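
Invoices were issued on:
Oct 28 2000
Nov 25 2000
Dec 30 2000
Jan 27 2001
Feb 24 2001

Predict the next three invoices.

All Saturdays; the gaps (28, 35, 28, 28) vary with month length.
This is the last Saturday of each month.
March 2001 ends with Saturday Mar 31 2001.
Last Saturday of April 2001: Apr 28 2001.
May 2001 ends with Saturday May 26 2001.

Mar 31 2001, Apr 28 2001, May 26 2001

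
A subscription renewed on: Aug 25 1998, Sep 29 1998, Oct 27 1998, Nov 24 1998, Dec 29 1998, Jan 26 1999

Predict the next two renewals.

Feb 23 1999, Mar 30 1999

These are Tuesdays with 35, 28, 28, 35, 28-day gaps.
Each is the final Tuesday of its month — Sep 29 1998 is past the 28th, so '4th Tuesday' doesn't fit.
February 1999 ends with Tuesday Feb 23 1999.
Last Tuesday of March 1999: Mar 30 1999.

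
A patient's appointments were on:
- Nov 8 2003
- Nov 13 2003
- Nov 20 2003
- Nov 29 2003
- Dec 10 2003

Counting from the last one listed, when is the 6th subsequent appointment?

Mar 27 2004

Intervals are 5, 7, 9, 11 days — an arithmetic progression with common difference 2.
Next gap: 13 days. Dec 10 2003 + 13 days = Dec 23 2003.
Next gap: 15 days. Dec 23 2003 + 15 days = Jan 7 2004.
Next gap: 17 days. Jan 7 2004 + 17 days = Jan 24 2004.
Next gap: 19 days. Jan 24 2004 + 19 days = Feb 12 2004.
Next gap: 21 days. Feb 12 2004 + 21 days = Mar 4 2004.
Next gap: 23 days. Mar 4 2004 + 23 days = Mar 27 2004.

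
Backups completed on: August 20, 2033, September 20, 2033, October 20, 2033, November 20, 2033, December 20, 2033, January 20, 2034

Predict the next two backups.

Gaps: 31, 30, 31, 30, 31 days — not constant. Every event is on the 20th of the month.
Pattern: the 20th of each month.
February 2034: February 20, 2034.
March 2034: March 20, 2034.

February 20, 2034; March 20, 2034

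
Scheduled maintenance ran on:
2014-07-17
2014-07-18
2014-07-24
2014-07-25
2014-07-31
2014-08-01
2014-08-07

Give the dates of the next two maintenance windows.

2014-08-08, 2014-08-14

Gaps: 1, 6, 1, 6, 1, 6 days — not constant, but cyclic with period 2.
The events fall on every Thursday and Friday.
The following Friday is 2014-08-08.
Next Thursday: 2014-08-14.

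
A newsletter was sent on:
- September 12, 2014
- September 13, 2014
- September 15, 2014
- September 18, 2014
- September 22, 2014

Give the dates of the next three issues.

September 27, 2014; October 3, 2014; October 10, 2014

The spacing grows by 1 each time: 1, 2, 3, 4 days.
Next gap: 5 days. September 22, 2014 + 5 days = September 27, 2014.
Next gap: 6 days. September 27, 2014 + 6 days = October 3, 2014.
Next gap: 7 days. October 3, 2014 + 7 days = October 10, 2014.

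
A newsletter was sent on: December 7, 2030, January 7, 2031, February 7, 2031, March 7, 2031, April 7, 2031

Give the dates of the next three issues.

Each date is the 7th; the gaps (31, 31, 28, 31) track the month lengths.
The rule is the 7th of each month.
May 2031: May 7, 2031.
Next: June 2031 → June 7, 2031.
July 2031: July 7, 2031.

May 7, 2031; June 7, 2031; July 7, 2031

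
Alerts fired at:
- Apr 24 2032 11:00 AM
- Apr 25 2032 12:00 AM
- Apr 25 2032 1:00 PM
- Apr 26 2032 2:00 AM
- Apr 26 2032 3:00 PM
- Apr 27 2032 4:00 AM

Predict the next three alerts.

The interval is a steady 13 hours (13, 13, 13, 13, 13).
Apr 27 2032 4:00 AM + 13 h = Apr 27 2032 5:00 PM.
Apr 27 2032 5:00 PM + 13 h = Apr 28 2032 6:00 AM.
Apr 28 2032 6:00 AM + 13 h = Apr 28 2032 7:00 PM.

Apr 27 2032 5:00 PM, Apr 28 2032 6:00 AM, Apr 28 2032 7:00 PM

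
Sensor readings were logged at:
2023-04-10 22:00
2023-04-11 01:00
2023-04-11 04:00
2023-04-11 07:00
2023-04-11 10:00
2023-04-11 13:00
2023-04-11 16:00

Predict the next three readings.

The interval is a steady 3 hours (3, 3, 3, 3, 3, 3).
2023-04-11 16:00 + 3 h = 2023-04-11 19:00.
2023-04-11 19:00 + 3 h = 2023-04-11 22:00.
2023-04-11 22:00 + 3 h = 2023-04-12 01:00.

2023-04-11 19:00, 2023-04-11 22:00, 2023-04-12 01:00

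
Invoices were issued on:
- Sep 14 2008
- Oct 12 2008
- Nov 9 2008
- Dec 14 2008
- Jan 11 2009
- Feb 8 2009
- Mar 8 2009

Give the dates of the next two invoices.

All dates are Sundays, 28, 28, 35, 28, 28, 28 days apart.
Specifically, the 2nd Sunday of each month.
April 2009 — 2nd Sunday is Apr 12 2009.
2nd Sunday of May 2009: May 10 2009.

Apr 12 2009, May 10 2009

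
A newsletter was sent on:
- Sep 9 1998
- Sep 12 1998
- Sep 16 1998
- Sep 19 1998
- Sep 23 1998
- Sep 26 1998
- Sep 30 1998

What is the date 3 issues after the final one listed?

Oct 10 1998

The gap pattern 3, 4, 3, 4, 3, 4 repeats every 2 events.
These are the Wednesdays and Saturdays of each week.
Next Saturday: Oct 3 1998.
Next Wednesday: Oct 7 1998.
Next Saturday: Oct 10 1998.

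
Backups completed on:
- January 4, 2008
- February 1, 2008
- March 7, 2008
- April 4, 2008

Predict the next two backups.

May 2, 2008; June 6, 2008

Gaps: 28, 35, 28 days — a mix of 28 and 35. Every date is a Friday.
Each is the 1st Friday of its month.
May 2008 — 1st Friday is May 2, 2008.
1st Friday of June 2008: June 6, 2008.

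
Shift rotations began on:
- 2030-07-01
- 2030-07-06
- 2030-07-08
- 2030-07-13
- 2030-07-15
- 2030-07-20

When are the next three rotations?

Every event lands on a Monday or Saturday (gaps cycle 5, 2, 5, 2, 5).
So the schedule is: every Monday and Saturday.
Next Monday: 2030-07-22.
Next Saturday: 2030-07-27.
Next Monday: 2030-07-29.

2030-07-22, 2030-07-27, 2030-07-29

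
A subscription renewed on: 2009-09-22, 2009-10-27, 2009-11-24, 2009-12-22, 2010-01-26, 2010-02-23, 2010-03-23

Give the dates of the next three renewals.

All dates are Tuesdays, 35, 28, 28, 35, 28, 28 days apart.
Specifically, the 4th Tuesday of each month.
4th Tuesday of April 2010: 2010-04-27.
4th Tuesday of May 2010: 2010-05-25.
4th Tuesday of June 2010: 2010-06-22.

2010-04-27, 2010-05-25, 2010-06-22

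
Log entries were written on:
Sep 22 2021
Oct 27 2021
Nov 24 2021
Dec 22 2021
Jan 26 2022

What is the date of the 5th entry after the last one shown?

Jun 22 2022

Gaps: 35, 28, 28, 35 days — a mix of 28 and 35. Every date is a Wednesday.
Each is the 4th Wednesday of its month.
4th Wednesday of February 2022: Feb 23 2022.
March 2022 — 4th Wednesday is Mar 23 2022.
April 2022 — 4th Wednesday is Apr 27 2022.
4th Wednesday of May 2022: May 25 2022.
4th Wednesday of June 2022: Jun 22 2022.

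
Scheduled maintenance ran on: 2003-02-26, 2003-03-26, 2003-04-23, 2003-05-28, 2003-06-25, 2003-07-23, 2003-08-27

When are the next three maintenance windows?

2003-09-24, 2003-10-22, 2003-11-26

Gaps: 28, 28, 35, 28, 28, 35 days — a mix of 28 and 35. Every date is a Wednesday.
Each is the 4th Wednesday of its month.
September 2003 — 4th Wednesday is 2003-09-24.
4th Wednesday of October 2003: 2003-10-22.
November 2003 — 4th Wednesday is 2003-11-26.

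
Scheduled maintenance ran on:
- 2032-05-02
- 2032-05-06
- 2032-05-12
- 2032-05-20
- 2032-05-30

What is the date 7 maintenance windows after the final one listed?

2032-10-03

Gaps: 4, 6, 8, 10 days — each gap is 2 larger than the previous one.
Next gap: 12 days. 2032-05-30 + 12 days = 2032-06-11.
Next gap: 14 days. 2032-06-11 + 14 days = 2032-06-25.
Next gap: 16 days. 2032-06-25 + 16 days = 2032-07-11.
Next gap: 18 days. 2032-07-11 + 18 days = 2032-07-29.
Next gap: 20 days. 2032-07-29 + 20 days = 2032-08-18.
Next gap: 22 days. 2032-08-18 + 22 days = 2032-09-09.
Next gap: 24 days. 2032-09-09 + 24 days = 2032-10-03.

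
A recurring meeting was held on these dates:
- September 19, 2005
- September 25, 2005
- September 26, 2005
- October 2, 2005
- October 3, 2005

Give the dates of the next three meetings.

October 9, 2005; October 10, 2005; October 16, 2005

The gap pattern 6, 1, 6, 1 repeats every 2 events.
These are the Mondays and Sundays of each week.
The following Sunday is October 9, 2005.
The following Monday is October 10, 2005.
The following Sunday is October 16, 2005.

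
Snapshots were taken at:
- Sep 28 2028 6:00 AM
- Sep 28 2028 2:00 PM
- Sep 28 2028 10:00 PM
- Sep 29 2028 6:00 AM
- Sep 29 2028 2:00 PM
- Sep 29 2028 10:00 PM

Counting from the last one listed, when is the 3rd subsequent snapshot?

Spacing: 8, 8, 8, 8, 8 h — constant 8 h.
Sep 29 2028 10:00 PM + 8 h = Sep 30 2028 6:00 AM.
Sep 30 2028 6:00 AM + 8 h = Sep 30 2028 2:00 PM.
Sep 30 2028 2:00 PM + 8 h = Sep 30 2028 10:00 PM.

Sep 30 2028 10:00 PM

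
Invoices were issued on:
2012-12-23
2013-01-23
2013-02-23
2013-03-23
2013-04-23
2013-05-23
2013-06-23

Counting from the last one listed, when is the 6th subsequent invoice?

Gaps: 31, 31, 28, 31, 30, 31 days — not constant. Every event is on the 23rd of the month.
Pattern: the 23rd of each month.
Next: July 2013 → 2013-07-23.
Next: August 2013 → 2013-08-23.
September 2013: 2013-09-23.
October 2013: 2013-10-23.
Next: November 2013 → 2013-11-23.
Next: December 2013 → 2013-12-23.

2013-12-23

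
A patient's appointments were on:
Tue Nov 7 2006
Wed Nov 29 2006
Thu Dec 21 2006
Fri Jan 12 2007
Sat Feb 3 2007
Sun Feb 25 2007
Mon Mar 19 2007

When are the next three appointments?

The spacing is 22, 22, 22, 22, 22, 22 days — always 22 days.
Mon Mar 19 2007 + 22 days = Tue Apr 10 2007.
Tue Apr 10 2007 + 22 days = Wed May 2 2007.
Wed May 2 2007 + 22 days = Thu May 24 2007.

Tue Apr 10 2007, Wed May 2 2007, Thu May 24 2007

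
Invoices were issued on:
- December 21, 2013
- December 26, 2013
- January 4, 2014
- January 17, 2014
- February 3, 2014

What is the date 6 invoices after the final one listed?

Intervals are 5, 9, 13, 17 days — an arithmetic progression with common difference 4.
Next gap: 21 days. February 3, 2014 + 21 days = February 24, 2014.
Next gap: 25 days. February 24, 2014 + 25 days = March 21, 2014.
Next gap: 29 days. March 21, 2014 + 29 days = April 19, 2014.
Next gap: 33 days. April 19, 2014 + 33 days = May 22, 2014.
Next gap: 37 days. May 22, 2014 + 37 days = June 28, 2014.
Next gap: 41 days. June 28, 2014 + 41 days = August 8, 2014.

August 8, 2014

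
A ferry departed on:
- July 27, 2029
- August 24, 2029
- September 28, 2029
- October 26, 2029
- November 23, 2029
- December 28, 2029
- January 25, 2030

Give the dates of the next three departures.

February 22, 2030; March 22, 2030; April 26, 2030

Gaps: 28, 35, 28, 28, 35, 28 days — a mix of 28 and 35. Every date is a Friday.
Each is the 4th Friday of its month.
February 2030 — 4th Friday is February 22, 2030.
March 2030 — 4th Friday is March 22, 2030.
April 2030 — 4th Friday is April 26, 2030.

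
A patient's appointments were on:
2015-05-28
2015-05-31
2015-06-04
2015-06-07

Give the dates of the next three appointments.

Gaps: 3, 4, 3 days — not constant, but cyclic with period 2.
The events fall on every Thursday and Sunday.
The following Thursday is 2015-06-11.
The following Sunday is 2015-06-14.
Next Thursday: 2015-06-18.

2015-06-11, 2015-06-14, 2015-06-18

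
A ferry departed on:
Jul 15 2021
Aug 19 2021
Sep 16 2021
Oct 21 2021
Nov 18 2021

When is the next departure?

These are Thursdays at 28- or 35-day spacing (35, 28, 35, 28).
The pattern: 3rd Thursday of the month.
3rd Thursday of December 2021: Dec 16 2021.

Dec 16 2021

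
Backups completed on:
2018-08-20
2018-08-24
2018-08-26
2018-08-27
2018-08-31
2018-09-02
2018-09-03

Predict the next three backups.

The gap pattern 4, 2, 1, 4, 2, 1 repeats every 3 events.
These are the Mondays, Fridays and Sundays of each week.
Next Friday: 2018-09-07.
Next Sunday: 2018-09-09.
Next Monday: 2018-09-10.

2018-09-07, 2018-09-09, 2018-09-10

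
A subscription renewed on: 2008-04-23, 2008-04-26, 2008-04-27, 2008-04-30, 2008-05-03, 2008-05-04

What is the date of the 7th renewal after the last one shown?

Gaps: 3, 1, 3, 3, 1 days — not constant, but cyclic with period 3.
The events fall on every Wednesday, Saturday and Sunday.
The following Wednesday is 2008-05-07.
Next Saturday: 2008-05-10.
Next Sunday: 2008-05-11.
The following Wednesday is 2008-05-14.
The following Saturday is 2008-05-17.
Next Sunday: 2008-05-18.
The following Wednesday is 2008-05-21.

2008-05-21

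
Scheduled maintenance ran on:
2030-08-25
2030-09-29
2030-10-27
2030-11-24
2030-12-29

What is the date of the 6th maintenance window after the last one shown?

These are Sundays with 35, 28, 28, 35-day gaps.
Each is the final Sunday of its month — 2030-09-29 is past the 28th, so '4th Sunday' doesn't fit.
Last Sunday of January 2031: 2031-01-26.
Last Sunday of February 2031: 2031-02-23.
March 2031 ends with Sunday 2031-03-30.
Last Sunday of April 2031: 2031-04-27.
Last Sunday of May 2031: 2031-05-25.
Last Sunday of June 2031: 2031-06-29.

2031-06-29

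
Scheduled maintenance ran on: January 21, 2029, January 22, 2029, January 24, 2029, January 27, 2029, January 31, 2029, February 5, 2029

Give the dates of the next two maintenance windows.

Intervals are 1, 2, 3, 4, 5 days — an arithmetic progression with common difference 1.
Next gap: 6 days. February 5, 2029 + 6 days = February 11, 2029.
Next gap: 7 days. February 11, 2029 + 7 days = February 18, 2029.

February 11, 2029; February 18, 2029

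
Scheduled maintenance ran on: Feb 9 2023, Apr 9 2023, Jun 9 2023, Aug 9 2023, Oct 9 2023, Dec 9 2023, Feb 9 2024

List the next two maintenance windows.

The day-of-month is always 9 (59, 61, 61, 61, 61, 62 days between events).
So this recurs on the 9th of every 2 months.
Next: April 2024 → Apr 9 2024.
Next: June 2024 → Jun 9 2024.

Apr 9 2024, Jun 9 2024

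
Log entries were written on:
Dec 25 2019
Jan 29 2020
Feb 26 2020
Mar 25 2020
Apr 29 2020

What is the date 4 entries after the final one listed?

Every date is a Wednesday; gaps 35, 28, 28, 35 days.
Each is the last Wednesday of its month (at least one falls on the 29th or later, ruling out '4th Wednesday').
May 2020 ends with Wednesday May 27 2020.
June 2020 ends with Wednesday Jun 24 2020.
Last Wednesday of July 2020: Jul 29 2020.
August 2020 ends with Wednesday Aug 26 2020.

Aug 26 2020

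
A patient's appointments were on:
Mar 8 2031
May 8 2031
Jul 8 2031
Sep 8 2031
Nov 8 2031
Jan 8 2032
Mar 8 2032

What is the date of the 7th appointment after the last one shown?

Gaps: 61, 61, 62, 61, 61, 60 days — not constant. Every event is on the 8th of the month.
Pattern: the 8th of every 2 months.
May 2032: May 8 2032.
July 2032: Jul 8 2032.
Next: September 2032 → Sep 8 2032.
November 2032: Nov 8 2032.
January 2033: Jan 8 2033.
Next: March 2033 → Mar 8 2033.
May 2033: May 8 2033.

May 8 2033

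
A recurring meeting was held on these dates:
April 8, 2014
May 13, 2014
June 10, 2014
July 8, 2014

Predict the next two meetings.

August 12, 2014; September 9, 2014

These are Tuesdays at 28- or 35-day spacing (35, 28, 28).
The pattern: 2nd Tuesday of the month.
August 2014 — 2nd Tuesday is August 12, 2014.
September 2014 — 2nd Tuesday is September 9, 2014.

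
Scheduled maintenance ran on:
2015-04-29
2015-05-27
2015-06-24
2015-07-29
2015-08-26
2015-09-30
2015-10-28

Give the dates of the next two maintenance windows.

These are Wednesdays with 28, 28, 35, 28, 35, 28-day gaps.
Each is the final Wednesday of its month — 2015-04-29 is past the 28th, so '4th Wednesday' doesn't fit.
November 2015 ends with Wednesday 2015-11-25.
December 2015 ends with Wednesday 2015-12-30.

2015-11-25, 2015-12-30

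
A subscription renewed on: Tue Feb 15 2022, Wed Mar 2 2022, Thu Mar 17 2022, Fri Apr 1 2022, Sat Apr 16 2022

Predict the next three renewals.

Sun May 1 2022, Mon May 16 2022, Tue May 31 2022

Every event comes 15 days after the last (15, 15, 15, 15).
Sat Apr 16 2022 + 15 days = Sun May 1 2022.
Sun May 1 2022 + 15 days = Mon May 16 2022.
Mon May 16 2022 + 15 days = Tue May 31 2022.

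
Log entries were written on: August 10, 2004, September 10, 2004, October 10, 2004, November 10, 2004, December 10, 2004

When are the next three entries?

The day-of-month is always 10 (31, 30, 31, 30 days between events).
So this recurs on the 10th of each month.
Next: January 2005 → January 10, 2005.
February 2005: February 10, 2005.
Next: March 2005 → March 10, 2005.

January 10, 2005; February 10, 2005; March 10, 2005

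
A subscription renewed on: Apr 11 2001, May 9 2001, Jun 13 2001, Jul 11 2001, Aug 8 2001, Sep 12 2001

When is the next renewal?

Oct 10 2001

All dates are Wednesdays, 28, 35, 28, 28, 35 days apart.
Specifically, the 2nd Wednesday of each month.
2nd Wednesday of October 2001: Oct 10 2001.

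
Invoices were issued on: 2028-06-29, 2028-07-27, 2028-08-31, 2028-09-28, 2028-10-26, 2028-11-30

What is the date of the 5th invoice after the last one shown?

All Thursdays; the gaps (28, 35, 28, 28, 35) vary with month length.
This is the last Thursday of each month.
December 2028 ends with Thursday 2028-12-28.
Last Thursday of January 2029: 2029-01-25.
February 2029 ends with Thursday 2029-02-22.
March 2029 ends with Thursday 2029-03-29.
April 2029 ends with Thursday 2029-04-26.

2029-04-26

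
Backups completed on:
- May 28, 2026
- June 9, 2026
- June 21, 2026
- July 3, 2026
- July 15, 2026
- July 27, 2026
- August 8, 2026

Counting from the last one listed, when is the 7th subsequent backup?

October 31, 2026

Every event comes 12 days after the last (12, 12, 12, 12, 12, 12).
August 8, 2026 + 12 days = August 20, 2026.
August 20, 2026 + 12 days = September 1, 2026.
September 1, 2026 + 12 days = September 13, 2026.
September 13, 2026 + 12 days = September 25, 2026.
September 25, 2026 + 12 days = October 7, 2026.
October 7, 2026 + 12 days = October 19, 2026.
October 19, 2026 + 12 days = October 31, 2026.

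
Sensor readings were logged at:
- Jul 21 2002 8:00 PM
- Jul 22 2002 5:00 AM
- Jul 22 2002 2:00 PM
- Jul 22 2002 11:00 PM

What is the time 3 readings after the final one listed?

Jul 24 2002 2:00 AM

Gaps: 9, 9, 9 hours — each event is 9 hours after the previous one.
Jul 22 2002 11:00 PM + 9 h = Jul 23 2002 8:00 AM.
Jul 23 2002 8:00 AM + 9 h = Jul 23 2002 5:00 PM.
Jul 23 2002 5:00 PM + 9 h = Jul 24 2002 2:00 AM.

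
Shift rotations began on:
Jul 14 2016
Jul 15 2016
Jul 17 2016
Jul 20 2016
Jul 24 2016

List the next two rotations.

Intervals are 1, 2, 3, 4 days — an arithmetic progression with common difference 1.
Next gap: 5 days. Jul 24 2016 + 5 days = Jul 29 2016.
Next gap: 6 days. Jul 29 2016 + 6 days = Aug 4 2016.

Jul 29 2016, Aug 4 2016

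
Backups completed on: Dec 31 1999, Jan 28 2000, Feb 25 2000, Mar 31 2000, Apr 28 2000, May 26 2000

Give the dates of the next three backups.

Jun 30 2000, Jul 28 2000, Aug 25 2000

Every date is a Friday; gaps 28, 28, 35, 28, 28 days.
Each is the last Friday of its month (at least one falls on the 29th or later, ruling out '4th Friday').
Last Friday of June 2000: Jun 30 2000.
July 2000 ends with Friday Jul 28 2000.
August 2000 ends with Friday Aug 25 2000.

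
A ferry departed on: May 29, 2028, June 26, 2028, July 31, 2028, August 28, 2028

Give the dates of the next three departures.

September 25, 2028; October 30, 2028; November 27, 2028

These are Mondays with 28, 35, 28-day gaps.
Each is the final Monday of its month — May 29, 2028 is past the 28th, so '4th Monday' doesn't fit.
September 2028 ends with Monday September 25, 2028.
Last Monday of October 2028: October 30, 2028.
November 2028 ends with Monday November 27, 2028.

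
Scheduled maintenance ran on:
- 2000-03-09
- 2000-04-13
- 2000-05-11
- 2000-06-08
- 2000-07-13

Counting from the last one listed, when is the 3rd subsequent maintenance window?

These are Thursdays at 28- or 35-day spacing (35, 28, 28, 35).
The pattern: 2nd Thursday of the month.
2nd Thursday of August 2000: 2000-08-10.
2nd Thursday of September 2000: 2000-09-14.
October 2000 — 2nd Thursday is 2000-10-12.

2000-10-12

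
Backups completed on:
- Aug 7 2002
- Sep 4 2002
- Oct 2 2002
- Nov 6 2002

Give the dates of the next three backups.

Dec 4 2002, Jan 1 2003, Feb 5 2003

Gaps: 28, 28, 35 days — a mix of 28 and 35. Every date is a Wednesday.
Each is the 1st Wednesday of its month.
December 2002 — 1st Wednesday is Dec 4 2002.
January 2003 — 1st Wednesday is Jan 1 2003.
February 2003 — 1st Wednesday is Feb 5 2003.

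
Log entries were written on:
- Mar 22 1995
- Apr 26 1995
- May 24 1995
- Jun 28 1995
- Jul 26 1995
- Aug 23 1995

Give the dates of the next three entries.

These are Wednesdays at 28- or 35-day spacing (35, 28, 35, 28, 28).
The pattern: 4th Wednesday of the month.
4th Wednesday of September 1995: Sep 27 1995.
October 1995 — 4th Wednesday is Oct 25 1995.
November 1995 — 4th Wednesday is Nov 22 1995.

Sep 27 1995, Oct 25 1995, Nov 22 1995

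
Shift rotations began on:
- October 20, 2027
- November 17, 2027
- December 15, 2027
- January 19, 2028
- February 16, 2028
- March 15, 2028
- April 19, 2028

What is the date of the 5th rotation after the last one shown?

September 20, 2028

These are Wednesdays at 28- or 35-day spacing (28, 28, 35, 28, 28, 35).
The pattern: 3rd Wednesday of the month.
3rd Wednesday of May 2028: May 17, 2028.
June 2028 — 3rd Wednesday is June 21, 2028.
July 2028 — 3rd Wednesday is July 19, 2028.
3rd Wednesday of August 2028: August 16, 2028.
September 2028 — 3rd Wednesday is September 20, 2028.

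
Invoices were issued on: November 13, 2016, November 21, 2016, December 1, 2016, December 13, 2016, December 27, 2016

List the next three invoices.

January 12, 2017; January 30, 2017; February 19, 2017

Gaps: 8, 10, 12, 14 days — each gap is 2 larger than the previous one.
Next gap: 16 days. December 27, 2016 + 16 days = January 12, 2017.
Next gap: 18 days. January 12, 2017 + 18 days = January 30, 2017.
Next gap: 20 days. January 30, 2017 + 20 days = February 19, 2017.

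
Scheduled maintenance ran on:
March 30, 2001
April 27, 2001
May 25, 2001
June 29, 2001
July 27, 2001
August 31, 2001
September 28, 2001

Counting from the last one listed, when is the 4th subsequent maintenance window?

January 25, 2002

Every date is a Friday; gaps 28, 28, 35, 28, 35, 28 days.
Each is the last Friday of its month (at least one falls on the 29th or later, ruling out '4th Friday').
October 2001 ends with Friday October 26, 2001.
November 2001 ends with Friday November 30, 2001.
December 2001 ends with Friday December 28, 2001.
January 2002 ends with Friday January 25, 2002.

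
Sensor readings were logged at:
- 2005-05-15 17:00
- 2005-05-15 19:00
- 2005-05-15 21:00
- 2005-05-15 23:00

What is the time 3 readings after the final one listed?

Spacing: 2, 2, 2 h — constant 2 h.
2005-05-15 23:00 + 2 h = 2005-05-16 01:00.
2005-05-16 01:00 + 2 h = 2005-05-16 03:00.
2005-05-16 03:00 + 2 h = 2005-05-16 05:00.

2005-05-16 05:00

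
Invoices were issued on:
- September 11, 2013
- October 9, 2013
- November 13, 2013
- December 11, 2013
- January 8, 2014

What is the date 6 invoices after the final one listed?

July 9, 2014

These are Wednesdays at 28- or 35-day spacing (28, 35, 28, 28).
The pattern: 2nd Wednesday of the month.
2nd Wednesday of February 2014: February 12, 2014.
March 2014 — 2nd Wednesday is March 12, 2014.
2nd Wednesday of April 2014: April 9, 2014.
May 2014 — 2nd Wednesday is May 14, 2014.
June 2014 — 2nd Wednesday is June 11, 2014.
July 2014 — 2nd Wednesday is July 9, 2014.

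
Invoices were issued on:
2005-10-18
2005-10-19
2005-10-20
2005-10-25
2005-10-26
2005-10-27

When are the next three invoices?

2005-11-01, 2005-11-02, 2005-11-03

Gaps: 1, 1, 5, 1, 1 days — not constant, but cyclic with period 3.
The events fall on every Tuesday, Wednesday and Thursday.
Next Tuesday: 2005-11-01.
Next Wednesday: 2005-11-02.
The following Thursday is 2005-11-03.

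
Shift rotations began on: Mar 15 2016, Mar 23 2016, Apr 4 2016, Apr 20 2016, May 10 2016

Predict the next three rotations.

Jun 3 2016, Jul 1 2016, Aug 2 2016

Intervals are 8, 12, 16, 20 days — an arithmetic progression with common difference 4.
Next gap: 24 days. May 10 2016 + 24 days = Jun 3 2016.
Next gap: 28 days. Jun 3 2016 + 28 days = Jul 1 2016.
Next gap: 32 days. Jul 1 2016 + 32 days = Aug 2 2016.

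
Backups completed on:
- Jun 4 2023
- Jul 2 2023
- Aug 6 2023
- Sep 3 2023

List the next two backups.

Oct 1 2023, Nov 5 2023

These are Sundays at 28- or 35-day spacing (28, 35, 28).
The pattern: 1st Sunday of the month.
1st Sunday of October 2023: Oct 1 2023.
1st Sunday of November 2023: Nov 5 2023.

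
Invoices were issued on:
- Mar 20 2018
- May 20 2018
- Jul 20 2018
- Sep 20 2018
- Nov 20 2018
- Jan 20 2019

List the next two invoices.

Mar 20 2019, May 20 2019

Each date is the 20th; the gaps (61, 61, 62, 61, 61) track the month lengths.
The rule is the 20th of every 2 months.
March 2019: Mar 20 2019.
May 2019: May 20 2019.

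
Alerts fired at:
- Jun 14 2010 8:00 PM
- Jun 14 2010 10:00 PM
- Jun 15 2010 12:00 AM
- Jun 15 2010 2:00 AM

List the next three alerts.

The interval is a steady 2 hours (2, 2, 2).
Jun 15 2010 2:00 AM + 2 h = Jun 15 2010 4:00 AM.
Jun 15 2010 4:00 AM + 2 h = Jun 15 2010 6:00 AM.
Jun 15 2010 6:00 AM + 2 h = Jun 15 2010 8:00 AM.

Jun 15 2010 4:00 AM, Jun 15 2010 6:00 AM, Jun 15 2010 8:00 AM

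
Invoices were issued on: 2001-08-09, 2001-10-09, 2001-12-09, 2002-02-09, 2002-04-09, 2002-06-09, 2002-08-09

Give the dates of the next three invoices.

2002-10-09, 2002-12-09, 2003-02-09

The day-of-month is always 9 (61, 61, 62, 59, 61, 61 days between events).
So this recurs on the 9th of every 2 months.
October 2002: 2002-10-09.
December 2002: 2002-12-09.
Next: February 2003 → 2003-02-09.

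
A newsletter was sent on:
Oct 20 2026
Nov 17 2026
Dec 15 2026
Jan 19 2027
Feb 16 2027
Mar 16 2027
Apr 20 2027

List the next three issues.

May 18 2027, Jun 15 2027, Jul 20 2027

These are Tuesdays at 28- or 35-day spacing (28, 28, 35, 28, 28, 35).
The pattern: 3rd Tuesday of the month.
May 2027 — 3rd Tuesday is May 18 2027.
3rd Tuesday of June 2027: Jun 15 2027.
3rd Tuesday of July 2027: Jul 20 2027.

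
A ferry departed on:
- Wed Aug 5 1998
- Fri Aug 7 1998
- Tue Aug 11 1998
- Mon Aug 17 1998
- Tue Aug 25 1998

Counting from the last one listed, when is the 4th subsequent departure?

Gaps: 2, 4, 6, 8 days — each gap is 2 larger than the previous one.
Next gap: 10 days. Tue Aug 25 1998 + 10 days = Fri Sep 4 1998.
Next gap: 12 days. Fri Sep 4 1998 + 12 days = Wed Sep 16 1998.
Next gap: 14 days. Wed Sep 16 1998 + 14 days = Wed Sep 30 1998.
Next gap: 16 days. Wed Sep 30 1998 + 16 days = Fri Oct 16 1998.

Fri Oct 16 1998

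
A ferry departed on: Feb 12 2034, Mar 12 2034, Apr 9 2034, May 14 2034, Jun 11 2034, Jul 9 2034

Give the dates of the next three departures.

Aug 13 2034, Sep 10 2034, Oct 8 2034

All dates are Sundays, 28, 28, 35, 28, 28 days apart.
Specifically, the 2nd Sunday of each month.
2nd Sunday of August 2034: Aug 13 2034.
2nd Sunday of September 2034: Sep 10 2034.
2nd Sunday of October 2034: Oct 8 2034.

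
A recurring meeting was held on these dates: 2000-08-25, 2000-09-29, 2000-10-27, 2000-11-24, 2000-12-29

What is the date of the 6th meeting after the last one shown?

2001-06-29

All Fridays; the gaps (35, 28, 28, 35) vary with month length.
This is the last Friday of each month.
January 2001 ends with Friday 2001-01-26.
February 2001 ends with Friday 2001-02-23.
March 2001 ends with Friday 2001-03-30.
Last Friday of April 2001: 2001-04-27.
Last Friday of May 2001: 2001-05-25.
Last Friday of June 2001: 2001-06-29.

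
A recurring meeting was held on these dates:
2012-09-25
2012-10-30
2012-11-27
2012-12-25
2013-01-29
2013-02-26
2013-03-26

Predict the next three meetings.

2013-04-30, 2013-05-28, 2013-06-25

These are Tuesdays with 35, 28, 28, 35, 28, 28-day gaps.
Each is the final Tuesday of its month — 2012-10-30 is past the 28th, so '4th Tuesday' doesn't fit.
April 2013 ends with Tuesday 2013-04-30.
Last Tuesday of May 2013: 2013-05-28.
Last Tuesday of June 2013: 2013-06-25.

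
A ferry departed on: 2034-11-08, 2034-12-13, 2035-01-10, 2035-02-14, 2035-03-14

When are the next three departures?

These are Wednesdays at 28- or 35-day spacing (35, 28, 35, 28).
The pattern: 2nd Wednesday of the month.
April 2035 — 2nd Wednesday is 2035-04-11.
May 2035 — 2nd Wednesday is 2035-05-09.
June 2035 — 2nd Wednesday is 2035-06-13.

2035-04-11, 2035-05-09, 2035-06-13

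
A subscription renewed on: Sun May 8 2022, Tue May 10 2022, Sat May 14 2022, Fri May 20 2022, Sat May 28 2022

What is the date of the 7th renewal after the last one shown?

Sat Sep 17 2022

The spacing grows by 2 each time: 2, 4, 6, 8 days.
Next gap: 10 days. Sat May 28 2022 + 10 days = Tue Jun 7 2022.
Next gap: 12 days. Tue Jun 7 2022 + 12 days = Sun Jun 19 2022.
Next gap: 14 days. Sun Jun 19 2022 + 14 days = Sun Jul 3 2022.
Next gap: 16 days. Sun Jul 3 2022 + 16 days = Tue Jul 19 2022.
Next gap: 18 days. Tue Jul 19 2022 + 18 days = Sat Aug 6 2022.
Next gap: 20 days. Sat Aug 6 2022 + 20 days = Fri Aug 26 2022.
Next gap: 22 days. Fri Aug 26 2022 + 22 days = Sat Sep 17 2022.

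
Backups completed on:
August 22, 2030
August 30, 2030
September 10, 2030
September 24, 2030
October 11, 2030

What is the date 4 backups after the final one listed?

January 17, 2031

Intervals are 8, 11, 14, 17 days — an arithmetic progression with common difference 3.
Next gap: 20 days. October 11, 2030 + 20 days = October 31, 2030.
Next gap: 23 days. October 31, 2030 + 23 days = November 23, 2030.
Next gap: 26 days. November 23, 2030 + 26 days = December 19, 2030.
Next gap: 29 days. December 19, 2030 + 29 days = January 17, 2031.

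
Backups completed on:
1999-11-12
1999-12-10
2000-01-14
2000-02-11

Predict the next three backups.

These are Fridays at 28- or 35-day spacing (28, 35, 28).
The pattern: 2nd Friday of the month.
March 2000 — 2nd Friday is 2000-03-10.
2nd Friday of April 2000: 2000-04-14.
2nd Friday of May 2000: 2000-05-12.

2000-03-10, 2000-04-14, 2000-05-12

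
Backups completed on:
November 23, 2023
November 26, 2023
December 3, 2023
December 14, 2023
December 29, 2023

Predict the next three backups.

January 17, 2024; February 9, 2024; March 7, 2024

The spacing grows by 4 each time: 3, 7, 11, 15 days.
Next gap: 19 days. December 29, 2023 + 19 days = January 17, 2024.
Next gap: 23 days. January 17, 2024 + 23 days = February 9, 2024.
Next gap: 27 days. February 9, 2024 + 27 days = March 7, 2024.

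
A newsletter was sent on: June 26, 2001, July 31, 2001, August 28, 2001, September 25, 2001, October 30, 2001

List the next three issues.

All Tuesdays; the gaps (35, 28, 28, 35) vary with month length.
This is the last Tuesday of each month.
November 2001 ends with Tuesday November 27, 2001.
December 2001 ends with Tuesday December 25, 2001.
January 2002 ends with Tuesday January 29, 2002.

November 27, 2001; December 25, 2001; January 29, 2002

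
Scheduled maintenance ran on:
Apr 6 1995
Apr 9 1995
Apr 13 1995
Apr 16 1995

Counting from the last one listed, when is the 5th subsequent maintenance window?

Gaps: 3, 4, 3 days — not constant, but cyclic with period 2.
The events fall on every Thursday and Sunday.
Next Thursday: Apr 20 1995.
The following Sunday is Apr 23 1995.
The following Thursday is Apr 27 1995.
The following Sunday is Apr 30 1995.
The following Thursday is May 4 1995.

May 4 1995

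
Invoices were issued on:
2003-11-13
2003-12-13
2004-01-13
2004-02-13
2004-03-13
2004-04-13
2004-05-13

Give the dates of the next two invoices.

2004-06-13, 2004-07-13

Each date is the 13th; the gaps (30, 31, 31, 29, 31, 30) track the month lengths.
The rule is the 13th of each month.
Next: June 2004 → 2004-06-13.
July 2004: 2004-07-13.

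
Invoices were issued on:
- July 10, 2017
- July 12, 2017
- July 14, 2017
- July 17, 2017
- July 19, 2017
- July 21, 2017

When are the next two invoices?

July 24, 2017; July 26, 2017

Gaps: 2, 2, 3, 2, 2 days — not constant, but cyclic with period 3.
The events fall on every Monday, Wednesday and Friday.
Next Monday: July 24, 2017.
The following Wednesday is July 26, 2017.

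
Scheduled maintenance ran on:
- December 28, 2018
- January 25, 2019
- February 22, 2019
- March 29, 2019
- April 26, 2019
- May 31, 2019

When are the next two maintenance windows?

June 28, 2019; July 26, 2019

Every date is a Friday; gaps 28, 28, 35, 28, 35 days.
Each is the last Friday of its month (at least one falls on the 29th or later, ruling out '4th Friday').
Last Friday of June 2019: June 28, 2019.
July 2019 ends with Friday July 26, 2019.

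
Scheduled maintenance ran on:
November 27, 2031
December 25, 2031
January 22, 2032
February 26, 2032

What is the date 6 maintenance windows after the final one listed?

These are Thursdays at 28- or 35-day spacing (28, 28, 35).
The pattern: 4th Thursday of the month.
March 2032 — 4th Thursday is March 25, 2032.
April 2032 — 4th Thursday is April 22, 2032.
4th Thursday of May 2032: May 27, 2032.
4th Thursday of June 2032: June 24, 2032.
July 2032 — 4th Thursday is July 22, 2032.
4th Thursday of August 2032: August 26, 2032.

August 26, 2032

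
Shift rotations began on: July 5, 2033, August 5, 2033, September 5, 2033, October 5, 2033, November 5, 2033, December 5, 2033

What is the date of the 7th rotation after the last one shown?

July 5, 2034

The day-of-month is always 5 (31, 31, 30, 31, 30 days between events).
So this recurs on the 5th of each month.
Next: January 2034 → January 5, 2034.
Next: February 2034 → February 5, 2034.
March 2034: March 5, 2034.
Next: April 2034 → April 5, 2034.
May 2034: May 5, 2034.
June 2034: June 5, 2034.
July 2034: July 5, 2034.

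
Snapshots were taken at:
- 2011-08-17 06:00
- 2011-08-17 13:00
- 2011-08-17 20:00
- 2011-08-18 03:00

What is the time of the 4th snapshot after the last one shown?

Spacing: 7, 7, 7 h — constant 7 h.
2011-08-18 03:00 + 7 h = 2011-08-18 10:00.
2011-08-18 10:00 + 7 h = 2011-08-18 17:00.
2011-08-18 17:00 + 7 h = 2011-08-19 00:00.
2011-08-19 00:00 + 7 h = 2011-08-19 07:00.

2011-08-19 07:00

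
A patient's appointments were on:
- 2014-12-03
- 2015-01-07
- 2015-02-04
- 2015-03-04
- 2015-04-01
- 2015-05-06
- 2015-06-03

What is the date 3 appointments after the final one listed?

2015-09-02

All dates are Wednesdays, 35, 28, 28, 28, 35, 28 days apart.
Specifically, the 1st Wednesday of each month.
July 2015 — 1st Wednesday is 2015-07-01.
August 2015 — 1st Wednesday is 2015-08-05.
September 2015 — 1st Wednesday is 2015-09-02.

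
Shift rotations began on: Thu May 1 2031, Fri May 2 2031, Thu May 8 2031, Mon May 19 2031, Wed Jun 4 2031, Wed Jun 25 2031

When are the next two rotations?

Mon Jul 21 2031, Thu Aug 21 2031

The spacing grows by 5 each time: 1, 6, 11, 16, 21 days.
Next gap: 26 days. Wed Jun 25 2031 + 26 days = Mon Jul 21 2031.
Next gap: 31 days. Mon Jul 21 2031 + 31 days = Thu Aug 21 2031.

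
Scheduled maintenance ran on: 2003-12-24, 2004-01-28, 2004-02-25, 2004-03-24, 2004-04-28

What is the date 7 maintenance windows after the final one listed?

These are Wednesdays at 28- or 35-day spacing (35, 28, 28, 35).
The pattern: 4th Wednesday of the month.
May 2004 — 4th Wednesday is 2004-05-26.
June 2004 — 4th Wednesday is 2004-06-23.
July 2004 — 4th Wednesday is 2004-07-28.
4th Wednesday of August 2004: 2004-08-25.
4th Wednesday of September 2004: 2004-09-22.
4th Wednesday of October 2004: 2004-10-27.
November 2004 — 4th Wednesday is 2004-11-24.

2004-11-24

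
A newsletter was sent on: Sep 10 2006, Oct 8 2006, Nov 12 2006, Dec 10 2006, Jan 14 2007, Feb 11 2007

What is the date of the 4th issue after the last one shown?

Jun 10 2007

All dates are Sundays, 28, 35, 28, 35, 28 days apart.
Specifically, the 2nd Sunday of each month.
March 2007 — 2nd Sunday is Mar 11 2007.
April 2007 — 2nd Sunday is Apr 8 2007.
2nd Sunday of May 2007: May 13 2007.
2nd Sunday of June 2007: Jun 10 2007.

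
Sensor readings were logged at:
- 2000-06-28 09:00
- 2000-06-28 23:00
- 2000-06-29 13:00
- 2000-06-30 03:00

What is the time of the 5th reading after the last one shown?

The interval is a steady 14 hours (14, 14, 14).
2000-06-30 03:00 + 14 h = 2000-06-30 17:00.
2000-06-30 17:00 + 14 h = 2000-07-01 07:00.
2000-07-01 07:00 + 14 h = 2000-07-01 21:00.
2000-07-01 21:00 + 14 h = 2000-07-02 11:00.
2000-07-02 11:00 + 14 h = 2000-07-03 01:00.

2000-07-03 01:00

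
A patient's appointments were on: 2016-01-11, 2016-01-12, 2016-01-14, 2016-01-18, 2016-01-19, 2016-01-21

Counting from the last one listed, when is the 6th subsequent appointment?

Gaps: 1, 2, 4, 1, 2 days — not constant, but cyclic with period 3.
The events fall on every Monday, Tuesday and Thursday.
The following Monday is 2016-01-25.
Next Tuesday: 2016-01-26.
The following Thursday is 2016-01-28.
Next Monday: 2016-02-01.
The following Tuesday is 2016-02-02.
Next Thursday: 2016-02-04.

2016-02-04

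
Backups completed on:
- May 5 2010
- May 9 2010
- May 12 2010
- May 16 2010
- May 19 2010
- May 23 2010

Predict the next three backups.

May 26 2010, May 30 2010, Jun 2 2010

The gap pattern 4, 3, 4, 3, 4 repeats every 2 events.
These are the Wednesdays and Sundays of each week.
Next Wednesday: May 26 2010.
Next Sunday: May 30 2010.
The following Wednesday is Jun 2 2010.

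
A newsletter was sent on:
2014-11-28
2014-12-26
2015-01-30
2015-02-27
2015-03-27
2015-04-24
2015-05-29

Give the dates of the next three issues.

2015-06-26, 2015-07-31, 2015-08-28

All Fridays; the gaps (28, 35, 28, 28, 28, 35) vary with month length.
This is the last Friday of each month.
June 2015 ends with Friday 2015-06-26.
July 2015 ends with Friday 2015-07-31.
August 2015 ends with Friday 2015-08-28.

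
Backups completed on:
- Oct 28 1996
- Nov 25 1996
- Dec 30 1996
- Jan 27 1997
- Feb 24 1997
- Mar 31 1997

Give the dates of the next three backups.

Apr 28 1997, May 26 1997, Jun 30 1997

Every date is a Monday; gaps 28, 35, 28, 28, 35 days.
Each is the last Monday of its month (at least one falls on the 29th or later, ruling out '4th Monday').
April 1997 ends with Monday Apr 28 1997.
May 1997 ends with Monday May 26 1997.
June 1997 ends with Monday Jun 30 1997.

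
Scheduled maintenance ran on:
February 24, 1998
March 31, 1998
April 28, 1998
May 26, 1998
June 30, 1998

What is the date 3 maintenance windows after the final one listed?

All Tuesdays; the gaps (35, 28, 28, 35) vary with month length.
This is the last Tuesday of each month.
July 1998 ends with Tuesday July 28, 1998.
Last Tuesday of August 1998: August 25, 1998.
September 1998 ends with Tuesday September 29, 1998.

September 29, 1998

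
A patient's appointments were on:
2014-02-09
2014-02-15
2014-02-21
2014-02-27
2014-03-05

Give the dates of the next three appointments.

2014-03-11, 2014-03-17, 2014-03-23

The spacing is 6, 6, 6, 6 days — always 6 days.
2014-03-05 + 6 days = 2014-03-11.
2014-03-11 + 6 days = 2014-03-17.
2014-03-17 + 6 days = 2014-03-23.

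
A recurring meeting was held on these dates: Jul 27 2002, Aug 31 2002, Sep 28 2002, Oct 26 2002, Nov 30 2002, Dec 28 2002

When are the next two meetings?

Jan 25 2003, Feb 22 2003

All Saturdays; the gaps (35, 28, 28, 35, 28) vary with month length.
This is the last Saturday of each month.
January 2003 ends with Saturday Jan 25 2003.
Last Saturday of February 2003: Feb 22 2003.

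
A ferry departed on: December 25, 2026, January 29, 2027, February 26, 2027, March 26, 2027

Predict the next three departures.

All Fridays; the gaps (35, 28, 28) vary with month length.
This is the last Friday of each month.
Last Friday of April 2027: April 30, 2027.
May 2027 ends with Friday May 28, 2027.
June 2027 ends with Friday June 25, 2027.

April 30, 2027; May 28, 2027; June 25, 2027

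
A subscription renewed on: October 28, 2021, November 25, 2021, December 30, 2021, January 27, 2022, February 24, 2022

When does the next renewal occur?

These are Thursdays with 28, 35, 28, 28-day gaps.
Each is the final Thursday of its month — December 30, 2021 is past the 28th, so '4th Thursday' doesn't fit.
Last Thursday of March 2022: March 31, 2022.

March 31, 2022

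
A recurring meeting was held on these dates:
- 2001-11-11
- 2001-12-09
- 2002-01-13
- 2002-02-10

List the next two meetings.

Gaps: 28, 35, 28 days — a mix of 28 and 35. Every date is a Sunday.
Each is the 2nd Sunday of its month.
March 2002 — 2nd Sunday is 2002-03-10.
April 2002 — 2nd Sunday is 2002-04-14.

2002-03-10, 2002-04-14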